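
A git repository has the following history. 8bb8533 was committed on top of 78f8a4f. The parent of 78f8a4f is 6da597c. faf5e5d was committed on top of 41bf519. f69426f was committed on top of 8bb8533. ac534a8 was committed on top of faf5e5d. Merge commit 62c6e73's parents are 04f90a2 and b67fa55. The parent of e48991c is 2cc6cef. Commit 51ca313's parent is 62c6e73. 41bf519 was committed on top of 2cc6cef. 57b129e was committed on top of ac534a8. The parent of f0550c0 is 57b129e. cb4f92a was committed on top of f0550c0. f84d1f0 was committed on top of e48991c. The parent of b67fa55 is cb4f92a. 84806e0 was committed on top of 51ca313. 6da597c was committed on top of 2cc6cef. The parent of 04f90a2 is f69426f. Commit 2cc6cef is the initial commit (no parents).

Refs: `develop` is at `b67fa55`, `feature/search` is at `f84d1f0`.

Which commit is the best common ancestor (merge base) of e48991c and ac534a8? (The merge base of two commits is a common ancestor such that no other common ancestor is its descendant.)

Ancestors of e48991c: {2cc6cef, e48991c}.
Ancestors of ac534a8: {2cc6cef, 41bf519, ac534a8, faf5e5d}.
Common ancestors: {2cc6cef}.
The only common ancestor is 2cc6cef, so it is the merge base.

2cc6cef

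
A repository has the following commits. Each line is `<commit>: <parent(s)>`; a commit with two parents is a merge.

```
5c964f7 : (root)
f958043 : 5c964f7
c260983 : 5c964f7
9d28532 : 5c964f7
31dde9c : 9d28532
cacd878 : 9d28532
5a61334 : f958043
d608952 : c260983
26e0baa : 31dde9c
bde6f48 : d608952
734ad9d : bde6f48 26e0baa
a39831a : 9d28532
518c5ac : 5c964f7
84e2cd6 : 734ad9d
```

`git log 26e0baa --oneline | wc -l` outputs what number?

Walking parent pointers from 26e0baa: reachable set = {26e0baa, 31dde9c, 5c964f7, 9d28532}.
That is 4 commits.

4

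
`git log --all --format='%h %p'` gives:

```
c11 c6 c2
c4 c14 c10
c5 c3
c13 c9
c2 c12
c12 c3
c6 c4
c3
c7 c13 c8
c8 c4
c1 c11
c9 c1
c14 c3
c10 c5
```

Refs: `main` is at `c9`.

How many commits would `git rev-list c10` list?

3

Walking parent pointers from c10: reachable set = {c10, c3, c5}.
That is 3 commits.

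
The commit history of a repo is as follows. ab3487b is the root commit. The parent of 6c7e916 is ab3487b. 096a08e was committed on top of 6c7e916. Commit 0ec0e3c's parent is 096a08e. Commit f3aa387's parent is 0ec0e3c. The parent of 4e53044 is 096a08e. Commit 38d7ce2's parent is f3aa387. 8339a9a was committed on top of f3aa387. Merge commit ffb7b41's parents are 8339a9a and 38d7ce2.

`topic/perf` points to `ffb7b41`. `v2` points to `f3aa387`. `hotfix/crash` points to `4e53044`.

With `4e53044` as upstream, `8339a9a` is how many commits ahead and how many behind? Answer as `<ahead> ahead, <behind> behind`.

3 ahead, 1 behind

Reachable from 8339a9a: {096a08e, 0ec0e3c, 6c7e916, 8339a9a, ab3487b, f3aa387}.
Reachable from 4e53044: {096a08e, 4e53044, 6c7e916, ab3487b}.
Only in 8339a9a's history (ahead): {0ec0e3c, 8339a9a, f3aa387} — 3.
Only in 4e53044's history (behind): {4e53044} — 1.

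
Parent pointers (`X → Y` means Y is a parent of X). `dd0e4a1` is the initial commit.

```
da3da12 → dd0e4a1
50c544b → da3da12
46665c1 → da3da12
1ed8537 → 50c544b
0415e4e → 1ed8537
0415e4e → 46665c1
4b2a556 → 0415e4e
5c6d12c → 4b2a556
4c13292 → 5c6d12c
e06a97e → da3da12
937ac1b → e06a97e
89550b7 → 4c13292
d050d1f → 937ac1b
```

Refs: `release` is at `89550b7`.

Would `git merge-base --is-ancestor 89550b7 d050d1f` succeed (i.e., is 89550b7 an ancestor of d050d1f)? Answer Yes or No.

No

Ancestors of d050d1f: {937ac1b, d050d1f, da3da12, dd0e4a1, e06a97e}.
89550b7 is not in that set, so it is not an ancestor of d050d1f.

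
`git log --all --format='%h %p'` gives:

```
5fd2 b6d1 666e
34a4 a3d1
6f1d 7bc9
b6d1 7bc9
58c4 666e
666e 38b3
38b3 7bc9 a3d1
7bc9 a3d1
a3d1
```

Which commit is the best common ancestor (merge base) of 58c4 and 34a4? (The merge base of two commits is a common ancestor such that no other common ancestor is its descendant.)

Ancestors of 58c4: {38b3, 58c4, 666e, 7bc9, a3d1}.
Ancestors of 34a4: {34a4, a3d1}.
Common ancestors: {a3d1}.
The only common ancestor is a3d1, so it is the merge base.

a3d1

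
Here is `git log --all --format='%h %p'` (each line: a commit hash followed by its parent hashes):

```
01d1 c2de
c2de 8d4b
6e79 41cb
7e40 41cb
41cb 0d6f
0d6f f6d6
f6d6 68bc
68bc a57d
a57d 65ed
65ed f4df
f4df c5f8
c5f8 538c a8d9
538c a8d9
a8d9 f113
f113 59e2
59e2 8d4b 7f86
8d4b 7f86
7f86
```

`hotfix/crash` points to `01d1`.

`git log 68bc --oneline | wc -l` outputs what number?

11

Walking parent pointers from 68bc: reachable set = {538c, 59e2, 65ed, 68bc, 7f86, 8d4b, a57d, a8d9, c5f8, f113, f4df}.
That is 11 commits.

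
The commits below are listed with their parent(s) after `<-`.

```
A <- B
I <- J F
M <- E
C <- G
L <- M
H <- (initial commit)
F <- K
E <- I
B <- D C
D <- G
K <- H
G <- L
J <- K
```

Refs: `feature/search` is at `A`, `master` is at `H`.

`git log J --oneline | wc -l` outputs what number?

3

Walking parent pointers from J: reachable set = {H, J, K}.
That is 3 commits.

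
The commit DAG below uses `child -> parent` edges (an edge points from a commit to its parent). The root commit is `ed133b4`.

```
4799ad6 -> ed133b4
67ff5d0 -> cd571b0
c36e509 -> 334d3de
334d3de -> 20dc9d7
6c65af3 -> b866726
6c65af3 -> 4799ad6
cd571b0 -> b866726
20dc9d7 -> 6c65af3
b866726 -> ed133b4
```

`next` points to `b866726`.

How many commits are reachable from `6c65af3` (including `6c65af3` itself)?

4

Walking parent pointers from 6c65af3: reachable set = {4799ad6, 6c65af3, b866726, ed133b4}.
That is 4 commits.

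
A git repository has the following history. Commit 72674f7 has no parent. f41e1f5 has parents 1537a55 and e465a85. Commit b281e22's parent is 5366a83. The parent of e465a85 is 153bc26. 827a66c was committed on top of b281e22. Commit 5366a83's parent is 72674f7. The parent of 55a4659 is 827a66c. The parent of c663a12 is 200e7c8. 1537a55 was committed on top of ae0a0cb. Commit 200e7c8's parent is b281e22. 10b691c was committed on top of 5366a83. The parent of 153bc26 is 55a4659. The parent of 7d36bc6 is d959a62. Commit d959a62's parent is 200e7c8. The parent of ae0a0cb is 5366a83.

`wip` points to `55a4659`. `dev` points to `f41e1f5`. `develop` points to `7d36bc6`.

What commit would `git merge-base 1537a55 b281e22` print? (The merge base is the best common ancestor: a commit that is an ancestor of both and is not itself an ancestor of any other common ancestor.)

Ancestors of 1537a55: {1537a55, 5366a83, 72674f7, ae0a0cb}.
Ancestors of b281e22: {5366a83, 72674f7, b281e22}.
Common ancestors: {5366a83, 72674f7}.
Among these, 5366a83 is not an ancestor of any other common ancestor — it is the merge base.

5366a83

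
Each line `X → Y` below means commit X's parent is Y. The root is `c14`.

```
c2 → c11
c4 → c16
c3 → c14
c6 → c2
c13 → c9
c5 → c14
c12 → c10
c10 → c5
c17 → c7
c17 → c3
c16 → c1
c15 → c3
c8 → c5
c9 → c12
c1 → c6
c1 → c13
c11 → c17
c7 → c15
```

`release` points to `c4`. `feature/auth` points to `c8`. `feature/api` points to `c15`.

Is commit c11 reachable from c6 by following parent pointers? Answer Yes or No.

Yes

Ancestors of c6 (commits reachable by following parents): {c11, c14, c15, c17, c2, c3, c6, c7}.
c11 is in that set, so it is an ancestor of c6.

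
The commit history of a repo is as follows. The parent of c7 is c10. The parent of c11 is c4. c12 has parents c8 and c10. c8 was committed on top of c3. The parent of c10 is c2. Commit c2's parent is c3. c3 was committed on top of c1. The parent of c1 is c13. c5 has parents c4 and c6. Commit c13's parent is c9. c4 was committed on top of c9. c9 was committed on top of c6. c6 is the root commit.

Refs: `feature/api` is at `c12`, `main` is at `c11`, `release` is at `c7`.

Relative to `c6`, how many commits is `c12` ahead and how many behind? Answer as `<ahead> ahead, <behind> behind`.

Reachable from c12: {c1, c10, c12, c13, c2, c3, c6, c8, c9}.
Reachable from c6: {c6}.
Only in c12's history (ahead): {c1, c10, c12, c13, c2, c3, c8, c9} — 8.
Only in c6's history (behind): {} — 0.

8 ahead, 0 behind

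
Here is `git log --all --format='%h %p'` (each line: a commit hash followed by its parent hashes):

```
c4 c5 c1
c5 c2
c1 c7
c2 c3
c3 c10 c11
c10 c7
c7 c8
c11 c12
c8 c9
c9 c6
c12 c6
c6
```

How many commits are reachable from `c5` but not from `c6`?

9

Reachable from c5: {c10, c11, c12, c2, c3, c5, c6, c7, c8, c9}.
Reachable from c6: {c6}.
In c5's history but not c6's: {c10, c11, c12, c2, c3, c5, c7, c8, c9} — 9 commits.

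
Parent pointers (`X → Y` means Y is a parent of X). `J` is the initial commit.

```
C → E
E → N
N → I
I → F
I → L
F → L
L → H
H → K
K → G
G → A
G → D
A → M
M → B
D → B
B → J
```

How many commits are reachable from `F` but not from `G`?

4

Reachable from F: {A, B, D, F, G, H, J, K, L, M}.
Reachable from G: {A, B, D, G, J, M}.
In F's history but not G's: {F, H, K, L} — 4 commits.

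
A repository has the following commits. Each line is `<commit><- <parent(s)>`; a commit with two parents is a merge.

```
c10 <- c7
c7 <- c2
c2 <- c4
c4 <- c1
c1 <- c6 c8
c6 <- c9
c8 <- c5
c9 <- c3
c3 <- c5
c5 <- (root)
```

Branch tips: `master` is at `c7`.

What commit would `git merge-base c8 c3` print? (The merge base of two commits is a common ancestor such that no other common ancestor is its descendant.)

Ancestors of c8: {c5, c8}.
Ancestors of c3: {c3, c5}.
Common ancestors: {c5}.
The only common ancestor is c5, so it is the merge base.

c5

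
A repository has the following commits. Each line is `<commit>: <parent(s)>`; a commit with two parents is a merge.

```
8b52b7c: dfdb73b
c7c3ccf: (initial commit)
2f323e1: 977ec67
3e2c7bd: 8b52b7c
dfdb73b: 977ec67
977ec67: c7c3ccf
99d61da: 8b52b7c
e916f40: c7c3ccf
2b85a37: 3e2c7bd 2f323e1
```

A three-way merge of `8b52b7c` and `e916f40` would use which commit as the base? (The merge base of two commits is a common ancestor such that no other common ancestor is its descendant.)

c7c3ccf

Ancestors of 8b52b7c: {8b52b7c, 977ec67, c7c3ccf, dfdb73b}.
Ancestors of e916f40: {c7c3ccf, e916f40}.
Common ancestors: {c7c3ccf}.
The only common ancestor is c7c3ccf, so it is the merge base.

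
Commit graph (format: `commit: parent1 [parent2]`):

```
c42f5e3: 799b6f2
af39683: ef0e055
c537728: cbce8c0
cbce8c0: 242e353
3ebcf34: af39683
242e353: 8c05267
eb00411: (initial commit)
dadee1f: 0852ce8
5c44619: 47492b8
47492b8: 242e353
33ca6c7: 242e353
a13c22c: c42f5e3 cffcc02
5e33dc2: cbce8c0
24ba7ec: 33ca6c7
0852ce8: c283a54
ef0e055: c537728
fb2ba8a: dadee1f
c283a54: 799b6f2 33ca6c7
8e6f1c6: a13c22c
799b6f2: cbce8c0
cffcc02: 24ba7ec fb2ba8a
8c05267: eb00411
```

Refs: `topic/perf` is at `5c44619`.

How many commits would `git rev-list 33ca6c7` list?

4

Walking parent pointers from 33ca6c7: reachable set = {242e353, 33ca6c7, 8c05267, eb00411}.
That is 4 commits.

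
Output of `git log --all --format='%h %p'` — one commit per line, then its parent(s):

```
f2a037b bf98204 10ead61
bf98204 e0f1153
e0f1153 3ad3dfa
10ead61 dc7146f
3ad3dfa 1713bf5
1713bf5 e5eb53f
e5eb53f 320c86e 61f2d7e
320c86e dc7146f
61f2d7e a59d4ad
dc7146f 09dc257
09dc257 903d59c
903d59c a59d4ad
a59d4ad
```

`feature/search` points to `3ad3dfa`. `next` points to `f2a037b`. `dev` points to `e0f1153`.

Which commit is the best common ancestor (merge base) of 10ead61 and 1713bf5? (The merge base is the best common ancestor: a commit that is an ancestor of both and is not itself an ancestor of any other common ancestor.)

Ancestors of 10ead61: {09dc257, 10ead61, 903d59c, a59d4ad, dc7146f}.
Ancestors of 1713bf5: {09dc257, 1713bf5, 320c86e, 61f2d7e, 903d59c, a59d4ad, dc7146f, e5eb53f}.
Common ancestors: {09dc257, 903d59c, a59d4ad, dc7146f}.
Among these, dc7146f is not an ancestor of any other common ancestor — it is the merge base.

dc7146f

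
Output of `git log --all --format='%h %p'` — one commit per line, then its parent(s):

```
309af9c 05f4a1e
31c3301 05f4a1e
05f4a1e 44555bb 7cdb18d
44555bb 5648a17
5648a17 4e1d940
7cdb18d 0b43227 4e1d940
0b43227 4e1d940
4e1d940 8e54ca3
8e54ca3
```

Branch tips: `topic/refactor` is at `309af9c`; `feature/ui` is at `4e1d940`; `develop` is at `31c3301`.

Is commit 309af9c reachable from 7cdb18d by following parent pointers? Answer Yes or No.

Ancestors of 7cdb18d: {0b43227, 4e1d940, 7cdb18d, 8e54ca3}.
309af9c is not in that set, so it is not an ancestor of 7cdb18d.

No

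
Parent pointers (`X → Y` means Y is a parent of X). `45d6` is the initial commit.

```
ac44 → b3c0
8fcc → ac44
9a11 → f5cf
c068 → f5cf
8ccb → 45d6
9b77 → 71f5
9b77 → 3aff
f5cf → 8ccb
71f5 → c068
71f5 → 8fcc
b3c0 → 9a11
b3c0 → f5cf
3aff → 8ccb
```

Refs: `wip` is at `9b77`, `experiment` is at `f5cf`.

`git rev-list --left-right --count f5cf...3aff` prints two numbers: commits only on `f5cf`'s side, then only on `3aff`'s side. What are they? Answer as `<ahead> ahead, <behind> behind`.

Reachable from f5cf: {45d6, 8ccb, f5cf}.
Reachable from 3aff: {3aff, 45d6, 8ccb}.
Only in f5cf's history (ahead): {f5cf} — 1.
Only in 3aff's history (behind): {3aff} — 1.

1 ahead, 1 behind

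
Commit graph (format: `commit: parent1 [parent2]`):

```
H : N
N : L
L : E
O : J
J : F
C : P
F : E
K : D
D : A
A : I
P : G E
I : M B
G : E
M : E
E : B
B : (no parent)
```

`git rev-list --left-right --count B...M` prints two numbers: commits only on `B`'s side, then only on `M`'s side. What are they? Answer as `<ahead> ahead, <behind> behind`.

Reachable from B: {B}.
Reachable from M: {B, E, M}.
Only in B's history (ahead): {} — 0.
Only in M's history (behind): {E, M} — 2.

0 ahead, 2 behind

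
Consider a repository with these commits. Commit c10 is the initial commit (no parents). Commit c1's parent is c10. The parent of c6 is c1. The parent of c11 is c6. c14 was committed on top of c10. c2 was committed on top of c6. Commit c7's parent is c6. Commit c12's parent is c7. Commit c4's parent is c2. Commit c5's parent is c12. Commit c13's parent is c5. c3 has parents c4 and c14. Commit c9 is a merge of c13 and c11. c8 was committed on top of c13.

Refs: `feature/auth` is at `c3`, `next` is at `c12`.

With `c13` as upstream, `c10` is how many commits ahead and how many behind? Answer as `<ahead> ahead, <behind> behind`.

Reachable from c10: {c10}.
Reachable from c13: {c1, c10, c12, c13, c5, c6, c7}.
Only in c10's history (ahead): {} — 0.
Only in c13's history (behind): {c1, c12, c13, c5, c6, c7} — 6.

0 ahead, 6 behind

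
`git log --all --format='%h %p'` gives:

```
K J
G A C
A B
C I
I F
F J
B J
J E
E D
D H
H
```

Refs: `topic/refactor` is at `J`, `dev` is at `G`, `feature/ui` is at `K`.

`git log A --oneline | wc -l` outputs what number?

Walking parent pointers from A: reachable set = {A, B, D, E, H, J}.
That is 6 commits.

6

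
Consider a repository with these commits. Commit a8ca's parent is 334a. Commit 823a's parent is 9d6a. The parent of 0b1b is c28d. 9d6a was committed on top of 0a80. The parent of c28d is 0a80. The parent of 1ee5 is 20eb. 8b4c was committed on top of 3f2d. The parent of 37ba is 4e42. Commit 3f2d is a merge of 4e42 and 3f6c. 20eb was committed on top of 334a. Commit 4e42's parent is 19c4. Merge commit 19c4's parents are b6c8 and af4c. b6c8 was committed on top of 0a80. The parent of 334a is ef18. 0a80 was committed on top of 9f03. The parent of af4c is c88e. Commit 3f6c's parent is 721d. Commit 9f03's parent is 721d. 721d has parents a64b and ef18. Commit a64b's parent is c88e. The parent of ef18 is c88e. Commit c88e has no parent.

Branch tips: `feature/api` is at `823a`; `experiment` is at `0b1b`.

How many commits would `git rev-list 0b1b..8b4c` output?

Reachable from 8b4c: {0a80, 19c4, 3f2d, 3f6c, 4e42, 721d, 8b4c, 9f03, a64b, af4c, b6c8, c88e, ef18}.
Reachable from 0b1b: {0a80, 0b1b, 721d, 9f03, a64b, c28d, c88e, ef18}.
In 8b4c's history but not 0b1b's: {19c4, 3f2d, 3f6c, 4e42, 8b4c, af4c, b6c8} — 7 commits.

7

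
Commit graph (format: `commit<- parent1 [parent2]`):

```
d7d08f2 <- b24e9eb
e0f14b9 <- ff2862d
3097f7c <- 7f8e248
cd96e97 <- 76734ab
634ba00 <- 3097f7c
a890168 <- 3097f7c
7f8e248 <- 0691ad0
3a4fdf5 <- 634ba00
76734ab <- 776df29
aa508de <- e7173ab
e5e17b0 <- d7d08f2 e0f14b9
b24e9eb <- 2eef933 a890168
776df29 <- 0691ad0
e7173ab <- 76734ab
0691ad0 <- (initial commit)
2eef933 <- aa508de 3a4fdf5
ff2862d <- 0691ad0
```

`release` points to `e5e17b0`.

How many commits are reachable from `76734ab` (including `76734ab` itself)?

Walking parent pointers from 76734ab: reachable set = {0691ad0, 76734ab, 776df29}.
That is 3 commits.

3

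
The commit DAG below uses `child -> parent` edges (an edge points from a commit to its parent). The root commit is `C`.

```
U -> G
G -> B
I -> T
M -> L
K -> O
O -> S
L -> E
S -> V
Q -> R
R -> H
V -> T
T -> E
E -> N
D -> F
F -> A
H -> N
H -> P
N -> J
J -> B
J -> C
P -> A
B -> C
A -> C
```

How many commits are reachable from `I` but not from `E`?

2

Reachable from I: {B, C, E, I, J, N, T}.
Reachable from E: {B, C, E, J, N}.
In I's history but not E's: {I, T} — 2 commits.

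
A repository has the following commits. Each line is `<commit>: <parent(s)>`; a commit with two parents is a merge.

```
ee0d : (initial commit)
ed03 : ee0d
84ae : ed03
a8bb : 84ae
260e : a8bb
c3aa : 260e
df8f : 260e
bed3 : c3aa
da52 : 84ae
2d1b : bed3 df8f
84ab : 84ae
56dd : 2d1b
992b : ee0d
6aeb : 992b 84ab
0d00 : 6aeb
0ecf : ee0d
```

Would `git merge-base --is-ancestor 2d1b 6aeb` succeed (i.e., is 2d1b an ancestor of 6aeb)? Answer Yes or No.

No

Ancestors of 6aeb: {6aeb, 84ab, 84ae, 992b, ed03, ee0d}.
2d1b is not in that set, so it is not an ancestor of 6aeb.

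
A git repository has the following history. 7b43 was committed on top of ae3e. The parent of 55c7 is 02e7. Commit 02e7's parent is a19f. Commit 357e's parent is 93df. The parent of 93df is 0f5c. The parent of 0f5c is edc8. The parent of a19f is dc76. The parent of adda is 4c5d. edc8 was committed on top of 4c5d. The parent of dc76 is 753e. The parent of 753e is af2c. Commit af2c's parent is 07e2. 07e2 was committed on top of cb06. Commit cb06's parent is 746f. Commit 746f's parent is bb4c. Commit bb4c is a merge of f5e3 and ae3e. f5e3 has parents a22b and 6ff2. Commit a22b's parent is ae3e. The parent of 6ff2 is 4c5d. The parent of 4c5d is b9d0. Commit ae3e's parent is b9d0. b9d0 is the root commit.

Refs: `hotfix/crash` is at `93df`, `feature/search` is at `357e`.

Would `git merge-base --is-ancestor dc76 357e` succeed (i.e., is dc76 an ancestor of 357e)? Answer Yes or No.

No

Ancestors of 357e: {0f5c, 357e, 4c5d, 93df, b9d0, edc8}.
dc76 is not in that set, so it is not an ancestor of 357e.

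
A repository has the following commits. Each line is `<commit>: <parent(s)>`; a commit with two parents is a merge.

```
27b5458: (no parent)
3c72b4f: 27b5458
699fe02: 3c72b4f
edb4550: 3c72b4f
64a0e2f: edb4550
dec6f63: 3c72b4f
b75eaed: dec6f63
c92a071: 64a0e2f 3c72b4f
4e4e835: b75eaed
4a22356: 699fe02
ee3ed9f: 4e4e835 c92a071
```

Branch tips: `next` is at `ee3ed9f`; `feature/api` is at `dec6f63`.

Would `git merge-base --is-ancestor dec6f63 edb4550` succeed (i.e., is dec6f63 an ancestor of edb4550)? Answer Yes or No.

No

Ancestors of edb4550: {27b5458, 3c72b4f, edb4550}.
dec6f63 is not in that set, so it is not an ancestor of edb4550.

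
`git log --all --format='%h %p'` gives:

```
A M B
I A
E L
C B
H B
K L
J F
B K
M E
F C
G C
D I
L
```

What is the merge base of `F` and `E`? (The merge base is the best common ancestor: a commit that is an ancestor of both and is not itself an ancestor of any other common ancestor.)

Ancestors of F: {B, C, F, K, L}.
Ancestors of E: {E, L}.
Common ancestors: {L}.
The only common ancestor is L, so it is the merge base.

L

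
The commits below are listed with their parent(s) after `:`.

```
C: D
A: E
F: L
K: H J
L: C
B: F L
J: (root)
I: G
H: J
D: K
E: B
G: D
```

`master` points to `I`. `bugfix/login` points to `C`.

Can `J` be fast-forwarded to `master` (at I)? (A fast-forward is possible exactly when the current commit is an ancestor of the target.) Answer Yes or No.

Yes

A fast-forward from J to I is possible iff J is an ancestor of I.
Ancestors of I: {D, G, H, I, J, K}.
J is among them, so fast-forward is possible.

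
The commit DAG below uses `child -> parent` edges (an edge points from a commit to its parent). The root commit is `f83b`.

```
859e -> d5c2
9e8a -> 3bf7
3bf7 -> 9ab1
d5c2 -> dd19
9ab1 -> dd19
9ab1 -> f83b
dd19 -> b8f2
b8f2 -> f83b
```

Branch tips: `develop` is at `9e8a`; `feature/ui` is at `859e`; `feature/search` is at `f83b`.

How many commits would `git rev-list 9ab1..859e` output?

Reachable from 859e: {859e, b8f2, d5c2, dd19, f83b}.
Reachable from 9ab1: {9ab1, b8f2, dd19, f83b}.
In 859e's history but not 9ab1's: {859e, d5c2} — 2 commits.

2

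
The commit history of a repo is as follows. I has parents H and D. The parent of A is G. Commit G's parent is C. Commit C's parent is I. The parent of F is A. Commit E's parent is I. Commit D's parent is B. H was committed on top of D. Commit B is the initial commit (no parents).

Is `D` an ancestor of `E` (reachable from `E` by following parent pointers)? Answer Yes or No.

Ancestors of E (commits reachable by following parents): {B, D, E, H, I}.
D is in that set, so it is an ancestor of E.

Yes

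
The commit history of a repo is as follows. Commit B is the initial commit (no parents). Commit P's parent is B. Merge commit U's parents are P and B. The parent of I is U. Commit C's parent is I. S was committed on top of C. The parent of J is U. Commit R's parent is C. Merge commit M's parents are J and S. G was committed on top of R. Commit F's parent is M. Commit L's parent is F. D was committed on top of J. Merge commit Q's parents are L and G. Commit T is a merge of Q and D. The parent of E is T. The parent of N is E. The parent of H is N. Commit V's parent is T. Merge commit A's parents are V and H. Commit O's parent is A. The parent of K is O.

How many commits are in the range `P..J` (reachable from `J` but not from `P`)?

Reachable from J: {B, J, P, U}.
Reachable from P: {B, P}.
In J's history but not P's: {J, U} — 2 commits.

2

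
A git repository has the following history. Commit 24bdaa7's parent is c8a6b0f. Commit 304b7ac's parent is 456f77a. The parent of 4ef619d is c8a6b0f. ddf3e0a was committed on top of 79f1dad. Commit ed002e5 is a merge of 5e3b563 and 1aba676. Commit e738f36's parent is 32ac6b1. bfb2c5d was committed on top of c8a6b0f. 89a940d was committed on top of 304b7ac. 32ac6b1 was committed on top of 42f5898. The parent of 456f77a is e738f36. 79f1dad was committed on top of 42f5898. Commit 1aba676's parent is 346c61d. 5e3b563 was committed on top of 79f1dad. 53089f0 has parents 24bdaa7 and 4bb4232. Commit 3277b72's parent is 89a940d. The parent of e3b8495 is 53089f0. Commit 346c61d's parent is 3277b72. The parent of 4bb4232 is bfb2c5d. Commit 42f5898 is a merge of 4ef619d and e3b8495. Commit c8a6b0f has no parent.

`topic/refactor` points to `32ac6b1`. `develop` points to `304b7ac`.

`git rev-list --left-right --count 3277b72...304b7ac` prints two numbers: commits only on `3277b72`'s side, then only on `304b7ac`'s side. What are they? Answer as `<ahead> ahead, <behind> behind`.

2 ahead, 0 behind

Reachable from 3277b72: {24bdaa7, 304b7ac, 3277b72, 32ac6b1, 42f5898, 456f77a, 4bb4232, 4ef619d, 53089f0, 89a940d, bfb2c5d, c8a6b0f, e3b8495, e738f36}.
Reachable from 304b7ac: {24bdaa7, 304b7ac, 32ac6b1, 42f5898, 456f77a, 4bb4232, 4ef619d, 53089f0, bfb2c5d, c8a6b0f, e3b8495, e738f36}.
Only in 3277b72's history (ahead): {3277b72, 89a940d} — 2.
Only in 304b7ac's history (behind): {} — 0.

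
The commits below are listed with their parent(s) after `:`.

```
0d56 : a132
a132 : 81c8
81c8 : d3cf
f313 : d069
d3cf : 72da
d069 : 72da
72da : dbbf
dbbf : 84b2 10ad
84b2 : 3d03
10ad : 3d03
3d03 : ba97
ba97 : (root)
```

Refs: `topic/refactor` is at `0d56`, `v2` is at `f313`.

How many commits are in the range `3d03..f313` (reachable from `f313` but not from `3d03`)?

Reachable from f313: {10ad, 3d03, 72da, 84b2, ba97, d069, dbbf, f313}.
Reachable from 3d03: {3d03, ba97}.
In f313's history but not 3d03's: {10ad, 72da, 84b2, d069, dbbf, f313} — 6 commits.

6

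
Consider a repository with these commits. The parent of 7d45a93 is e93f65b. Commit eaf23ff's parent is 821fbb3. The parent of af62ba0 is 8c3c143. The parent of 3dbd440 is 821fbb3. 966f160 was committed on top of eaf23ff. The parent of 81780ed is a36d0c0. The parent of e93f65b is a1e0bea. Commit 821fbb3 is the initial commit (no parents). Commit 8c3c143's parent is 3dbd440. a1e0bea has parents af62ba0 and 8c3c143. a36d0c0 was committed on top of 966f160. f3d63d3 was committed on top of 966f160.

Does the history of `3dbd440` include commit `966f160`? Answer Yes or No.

Ancestors of 3dbd440: {3dbd440, 821fbb3}.
966f160 is not in that set, so it is not an ancestor of 3dbd440.

No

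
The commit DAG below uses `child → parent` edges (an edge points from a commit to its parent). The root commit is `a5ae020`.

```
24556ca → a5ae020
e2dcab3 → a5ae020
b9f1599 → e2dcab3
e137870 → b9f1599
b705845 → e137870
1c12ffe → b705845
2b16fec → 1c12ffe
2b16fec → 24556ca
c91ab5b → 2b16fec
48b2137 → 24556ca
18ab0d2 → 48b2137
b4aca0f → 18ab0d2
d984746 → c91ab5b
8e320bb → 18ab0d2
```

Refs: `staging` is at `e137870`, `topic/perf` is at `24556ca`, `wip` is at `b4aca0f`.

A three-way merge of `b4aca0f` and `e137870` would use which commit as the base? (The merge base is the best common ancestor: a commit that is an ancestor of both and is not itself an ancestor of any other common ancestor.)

a5ae020

Ancestors of b4aca0f: {18ab0d2, 24556ca, 48b2137, a5ae020, b4aca0f}.
Ancestors of e137870: {a5ae020, b9f1599, e137870, e2dcab3}.
Common ancestors: {a5ae020}.
The only common ancestor is a5ae020, so it is the merge base.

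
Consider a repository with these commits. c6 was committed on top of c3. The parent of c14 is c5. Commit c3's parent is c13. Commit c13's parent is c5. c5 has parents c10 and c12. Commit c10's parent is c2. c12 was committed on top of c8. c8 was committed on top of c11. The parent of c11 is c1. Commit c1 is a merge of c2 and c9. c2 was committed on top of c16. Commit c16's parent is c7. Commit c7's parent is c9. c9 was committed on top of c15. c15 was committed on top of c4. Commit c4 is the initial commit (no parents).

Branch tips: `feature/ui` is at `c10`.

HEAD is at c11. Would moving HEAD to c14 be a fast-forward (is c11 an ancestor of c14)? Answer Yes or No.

A fast-forward from c11 to c14 is possible iff c11 is an ancestor of c14.
Ancestors of c14: {c1, c10, c11, c12, c14, c15, c16, c2, c4, c5, c7, c8, c9}.
c11 is among them, so fast-forward is possible.

Yes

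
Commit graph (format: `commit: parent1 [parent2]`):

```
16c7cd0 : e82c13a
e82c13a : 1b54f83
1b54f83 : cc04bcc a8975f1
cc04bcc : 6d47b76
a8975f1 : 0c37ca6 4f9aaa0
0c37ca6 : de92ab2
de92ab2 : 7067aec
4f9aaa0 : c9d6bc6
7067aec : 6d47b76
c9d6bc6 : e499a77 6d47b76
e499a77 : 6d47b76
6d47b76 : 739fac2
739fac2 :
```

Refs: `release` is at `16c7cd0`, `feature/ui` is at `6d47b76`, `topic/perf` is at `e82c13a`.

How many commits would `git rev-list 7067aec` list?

3

Walking parent pointers from 7067aec: reachable set = {6d47b76, 7067aec, 739fac2}.
That is 3 commits.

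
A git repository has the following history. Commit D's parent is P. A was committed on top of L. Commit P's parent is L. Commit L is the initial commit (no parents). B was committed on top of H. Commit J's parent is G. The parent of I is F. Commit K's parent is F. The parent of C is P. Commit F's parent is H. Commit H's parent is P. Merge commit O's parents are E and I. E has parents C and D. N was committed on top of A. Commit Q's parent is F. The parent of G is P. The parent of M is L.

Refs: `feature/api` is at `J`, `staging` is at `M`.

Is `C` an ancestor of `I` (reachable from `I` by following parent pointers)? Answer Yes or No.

Ancestors of I: {F, H, I, L, P}.
C is not in that set, so it is not an ancestor of I.

No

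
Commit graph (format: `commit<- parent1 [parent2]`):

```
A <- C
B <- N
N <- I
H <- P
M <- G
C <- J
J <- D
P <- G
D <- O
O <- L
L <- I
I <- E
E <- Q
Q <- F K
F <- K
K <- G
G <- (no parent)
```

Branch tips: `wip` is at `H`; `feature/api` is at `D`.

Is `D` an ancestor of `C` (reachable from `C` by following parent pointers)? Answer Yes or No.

Yes

Ancestors of C (commits reachable by following parents): {C, D, E, F, G, I, J, K, L, O, Q}.
D is in that set, so it is an ancestor of C.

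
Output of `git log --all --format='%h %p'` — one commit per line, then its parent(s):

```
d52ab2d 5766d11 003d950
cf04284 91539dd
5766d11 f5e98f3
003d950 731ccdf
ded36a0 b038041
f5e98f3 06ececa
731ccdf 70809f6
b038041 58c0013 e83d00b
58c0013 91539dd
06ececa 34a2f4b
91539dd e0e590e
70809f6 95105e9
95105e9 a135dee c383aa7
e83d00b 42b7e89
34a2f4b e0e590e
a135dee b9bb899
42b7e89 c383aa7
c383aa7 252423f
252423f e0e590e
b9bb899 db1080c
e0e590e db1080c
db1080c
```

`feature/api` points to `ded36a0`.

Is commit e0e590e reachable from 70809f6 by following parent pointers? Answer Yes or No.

Yes

Ancestors of 70809f6 (commits reachable by following parents): {252423f, 70809f6, 95105e9, a135dee, b9bb899, c383aa7, db1080c, e0e590e}.
e0e590e is in that set, so it is an ancestor of 70809f6.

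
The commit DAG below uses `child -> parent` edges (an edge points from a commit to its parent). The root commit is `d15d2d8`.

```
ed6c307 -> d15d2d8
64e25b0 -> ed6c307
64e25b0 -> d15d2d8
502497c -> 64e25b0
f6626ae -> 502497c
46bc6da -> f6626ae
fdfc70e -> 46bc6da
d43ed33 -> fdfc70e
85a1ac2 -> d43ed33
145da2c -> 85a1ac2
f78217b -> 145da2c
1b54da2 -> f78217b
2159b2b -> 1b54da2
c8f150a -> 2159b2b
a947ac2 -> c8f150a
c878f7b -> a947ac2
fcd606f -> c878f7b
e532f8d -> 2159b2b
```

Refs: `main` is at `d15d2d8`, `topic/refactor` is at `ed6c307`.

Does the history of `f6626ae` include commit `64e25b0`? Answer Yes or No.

Ancestors of f6626ae (commits reachable by following parents): {502497c, 64e25b0, d15d2d8, ed6c307, f6626ae}.
64e25b0 is in that set, so it is an ancestor of f6626ae.

Yes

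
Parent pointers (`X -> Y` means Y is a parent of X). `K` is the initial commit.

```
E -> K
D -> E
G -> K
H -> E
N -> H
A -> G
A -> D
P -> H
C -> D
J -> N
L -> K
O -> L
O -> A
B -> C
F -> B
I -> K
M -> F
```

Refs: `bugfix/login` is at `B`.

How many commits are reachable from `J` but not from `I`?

4

Reachable from J: {E, H, J, K, N}.
Reachable from I: {I, K}.
In J's history but not I's: {E, H, J, N} — 4 commits.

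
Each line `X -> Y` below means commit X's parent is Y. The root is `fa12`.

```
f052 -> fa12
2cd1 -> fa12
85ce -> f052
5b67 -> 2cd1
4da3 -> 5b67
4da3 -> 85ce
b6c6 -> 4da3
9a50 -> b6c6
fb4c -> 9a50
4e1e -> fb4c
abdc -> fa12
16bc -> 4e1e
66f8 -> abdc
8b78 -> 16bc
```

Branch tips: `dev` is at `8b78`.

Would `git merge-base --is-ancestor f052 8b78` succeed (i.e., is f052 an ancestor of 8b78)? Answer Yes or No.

Ancestors of 8b78 (commits reachable by following parents): {16bc, 2cd1, 4da3, 4e1e, 5b67, 85ce, 8b78, 9a50, b6c6, f052, fa12, fb4c}.
f052 is in that set, so it is an ancestor of 8b78.

Yes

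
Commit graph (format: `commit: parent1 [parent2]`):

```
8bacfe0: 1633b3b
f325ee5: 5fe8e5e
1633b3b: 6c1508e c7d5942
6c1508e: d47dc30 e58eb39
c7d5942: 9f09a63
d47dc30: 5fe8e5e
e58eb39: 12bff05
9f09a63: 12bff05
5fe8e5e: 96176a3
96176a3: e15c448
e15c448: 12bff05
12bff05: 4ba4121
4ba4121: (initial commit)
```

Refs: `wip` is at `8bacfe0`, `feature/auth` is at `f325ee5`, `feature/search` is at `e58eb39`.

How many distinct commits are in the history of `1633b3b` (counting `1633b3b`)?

Walking parent pointers from 1633b3b: reachable set = {12bff05, 1633b3b, 4ba4121, 5fe8e5e, 6c1508e, 96176a3, 9f09a63, c7d5942, d47dc30, e15c448, e58eb39}.
That is 11 commits.

11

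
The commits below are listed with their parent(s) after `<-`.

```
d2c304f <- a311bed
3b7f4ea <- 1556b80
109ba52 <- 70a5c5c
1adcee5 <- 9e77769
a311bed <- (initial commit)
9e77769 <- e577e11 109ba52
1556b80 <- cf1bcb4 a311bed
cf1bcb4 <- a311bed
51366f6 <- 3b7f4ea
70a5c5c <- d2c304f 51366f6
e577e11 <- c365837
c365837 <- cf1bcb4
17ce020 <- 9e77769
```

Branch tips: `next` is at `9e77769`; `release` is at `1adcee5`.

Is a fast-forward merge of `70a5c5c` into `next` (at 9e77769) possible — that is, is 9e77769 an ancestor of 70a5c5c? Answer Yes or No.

No

A fast-forward from 9e77769 to 70a5c5c is possible iff 9e77769 is an ancestor of 70a5c5c.
Ancestors of 70a5c5c: {1556b80, 3b7f4ea, 51366f6, 70a5c5c, a311bed, cf1bcb4, d2c304f}.
9e77769 is not among them, so fast-forward is not possible.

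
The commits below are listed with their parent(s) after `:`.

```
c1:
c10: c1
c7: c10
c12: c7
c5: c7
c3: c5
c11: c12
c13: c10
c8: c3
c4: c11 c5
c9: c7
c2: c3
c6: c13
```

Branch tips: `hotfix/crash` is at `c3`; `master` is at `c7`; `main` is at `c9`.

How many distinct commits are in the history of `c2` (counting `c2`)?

6

Walking parent pointers from c2: reachable set = {c1, c10, c2, c3, c5, c7}.
That is 6 commits.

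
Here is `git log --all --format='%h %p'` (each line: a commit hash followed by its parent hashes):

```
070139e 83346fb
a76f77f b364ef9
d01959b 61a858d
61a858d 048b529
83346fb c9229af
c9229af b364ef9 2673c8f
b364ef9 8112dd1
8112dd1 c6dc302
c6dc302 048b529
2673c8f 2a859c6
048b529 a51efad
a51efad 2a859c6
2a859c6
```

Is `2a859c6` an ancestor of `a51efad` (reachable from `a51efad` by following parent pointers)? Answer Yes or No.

Ancestors of a51efad (commits reachable by following parents): {2a859c6, a51efad}.
2a859c6 is in that set, so it is an ancestor of a51efad.

Yes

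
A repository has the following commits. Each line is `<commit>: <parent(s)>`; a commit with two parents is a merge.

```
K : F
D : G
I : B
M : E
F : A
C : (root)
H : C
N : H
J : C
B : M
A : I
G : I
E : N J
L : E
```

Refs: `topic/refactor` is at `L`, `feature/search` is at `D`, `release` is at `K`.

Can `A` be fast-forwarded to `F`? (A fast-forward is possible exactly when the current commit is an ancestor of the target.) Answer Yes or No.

Yes

A fast-forward from A to F is possible iff A is an ancestor of F.
Ancestors of F: {A, B, C, E, F, H, I, J, M, N}.
A is among them, so fast-forward is possible.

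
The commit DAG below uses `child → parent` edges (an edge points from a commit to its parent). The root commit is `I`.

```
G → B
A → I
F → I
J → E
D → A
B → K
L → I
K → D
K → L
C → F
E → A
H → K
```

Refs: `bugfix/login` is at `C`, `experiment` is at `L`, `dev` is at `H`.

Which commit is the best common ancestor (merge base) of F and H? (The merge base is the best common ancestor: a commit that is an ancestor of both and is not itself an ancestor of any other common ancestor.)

I

Ancestors of F: {F, I}.
Ancestors of H: {A, D, H, I, K, L}.
Common ancestors: {I}.
The only common ancestor is I, so it is the merge base.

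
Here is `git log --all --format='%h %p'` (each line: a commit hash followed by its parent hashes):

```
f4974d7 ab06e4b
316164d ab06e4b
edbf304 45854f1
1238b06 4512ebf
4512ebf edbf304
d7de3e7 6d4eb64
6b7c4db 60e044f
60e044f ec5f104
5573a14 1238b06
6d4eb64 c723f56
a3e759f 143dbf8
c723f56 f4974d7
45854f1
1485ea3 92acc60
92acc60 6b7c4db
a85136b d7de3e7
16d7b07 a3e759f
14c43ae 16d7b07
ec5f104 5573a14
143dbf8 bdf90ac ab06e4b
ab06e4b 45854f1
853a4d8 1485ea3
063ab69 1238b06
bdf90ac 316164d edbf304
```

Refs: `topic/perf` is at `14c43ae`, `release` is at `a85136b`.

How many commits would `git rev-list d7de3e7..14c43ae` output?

7

Reachable from 14c43ae: {143dbf8, 14c43ae, 16d7b07, 316164d, 45854f1, a3e759f, ab06e4b, bdf90ac, edbf304}.
Reachable from d7de3e7: {45854f1, 6d4eb64, ab06e4b, c723f56, d7de3e7, f4974d7}.
In 14c43ae's history but not d7de3e7's: {143dbf8, 14c43ae, 16d7b07, 316164d, a3e759f, bdf90ac, edbf304} — 7 commits.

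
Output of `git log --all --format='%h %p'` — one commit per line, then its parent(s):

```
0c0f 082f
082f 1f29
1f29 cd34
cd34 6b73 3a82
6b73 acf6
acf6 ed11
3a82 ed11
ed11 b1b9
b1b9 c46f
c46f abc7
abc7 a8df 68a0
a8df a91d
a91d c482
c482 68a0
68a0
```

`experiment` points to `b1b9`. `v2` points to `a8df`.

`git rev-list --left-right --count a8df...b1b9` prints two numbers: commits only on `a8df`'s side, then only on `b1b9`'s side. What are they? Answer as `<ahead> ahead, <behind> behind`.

0 ahead, 3 behind

Reachable from a8df: {68a0, a8df, a91d, c482}.
Reachable from b1b9: {68a0, a8df, a91d, abc7, b1b9, c46f, c482}.
Only in a8df's history (ahead): {} — 0.
Only in b1b9's history (behind): {abc7, b1b9, c46f} — 3.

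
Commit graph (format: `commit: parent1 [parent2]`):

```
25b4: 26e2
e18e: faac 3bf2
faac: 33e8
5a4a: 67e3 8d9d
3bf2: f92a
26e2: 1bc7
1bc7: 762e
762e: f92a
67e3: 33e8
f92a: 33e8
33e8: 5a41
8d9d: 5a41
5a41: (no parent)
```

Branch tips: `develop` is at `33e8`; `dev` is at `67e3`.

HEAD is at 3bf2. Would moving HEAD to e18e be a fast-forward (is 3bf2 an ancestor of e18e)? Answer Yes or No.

Yes

A fast-forward from 3bf2 to e18e is possible iff 3bf2 is an ancestor of e18e.
Ancestors of e18e: {33e8, 3bf2, 5a41, e18e, f92a, faac}.
3bf2 is among them, so fast-forward is possible.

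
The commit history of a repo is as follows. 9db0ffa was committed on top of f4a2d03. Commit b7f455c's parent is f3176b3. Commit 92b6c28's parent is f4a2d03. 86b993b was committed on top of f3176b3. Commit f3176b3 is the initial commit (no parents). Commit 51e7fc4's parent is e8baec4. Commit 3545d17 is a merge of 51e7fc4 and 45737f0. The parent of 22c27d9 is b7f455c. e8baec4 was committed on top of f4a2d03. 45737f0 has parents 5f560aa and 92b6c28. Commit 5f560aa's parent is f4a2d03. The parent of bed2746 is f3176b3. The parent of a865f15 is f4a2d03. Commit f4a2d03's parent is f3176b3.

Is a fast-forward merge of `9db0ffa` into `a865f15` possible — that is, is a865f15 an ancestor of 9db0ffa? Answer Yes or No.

No

A fast-forward from a865f15 to 9db0ffa is possible iff a865f15 is an ancestor of 9db0ffa.
Ancestors of 9db0ffa: {9db0ffa, f3176b3, f4a2d03}.
a865f15 is not among them, so fast-forward is not possible.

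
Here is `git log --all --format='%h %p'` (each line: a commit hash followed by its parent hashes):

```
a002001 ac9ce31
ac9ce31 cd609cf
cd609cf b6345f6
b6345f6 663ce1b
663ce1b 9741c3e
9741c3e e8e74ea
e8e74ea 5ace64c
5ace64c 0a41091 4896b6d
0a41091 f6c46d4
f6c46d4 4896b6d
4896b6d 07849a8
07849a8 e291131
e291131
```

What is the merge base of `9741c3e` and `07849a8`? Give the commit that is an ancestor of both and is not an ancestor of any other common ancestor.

Ancestors of 9741c3e: {07849a8, 0a41091, 4896b6d, 5ace64c, 9741c3e, e291131, e8e74ea, f6c46d4}.
Ancestors of 07849a8: {07849a8, e291131}.
Common ancestors: {07849a8, e291131}.
Among these, 07849a8 is not an ancestor of any other common ancestor — it is the merge base.

07849a8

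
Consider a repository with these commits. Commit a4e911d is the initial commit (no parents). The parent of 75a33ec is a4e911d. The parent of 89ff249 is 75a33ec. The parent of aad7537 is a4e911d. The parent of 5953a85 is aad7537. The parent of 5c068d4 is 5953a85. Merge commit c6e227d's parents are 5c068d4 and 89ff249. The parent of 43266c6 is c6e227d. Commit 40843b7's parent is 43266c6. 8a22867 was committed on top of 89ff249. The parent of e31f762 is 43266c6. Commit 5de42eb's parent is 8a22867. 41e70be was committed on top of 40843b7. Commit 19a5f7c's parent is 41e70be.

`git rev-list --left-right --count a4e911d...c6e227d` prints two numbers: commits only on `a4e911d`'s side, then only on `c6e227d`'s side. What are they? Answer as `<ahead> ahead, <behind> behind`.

0 ahead, 6 behind

Reachable from a4e911d: {a4e911d}.
Reachable from c6e227d: {5953a85, 5c068d4, 75a33ec, 89ff249, a4e911d, aad7537, c6e227d}.
Only in a4e911d's history (ahead): {} — 0.
Only in c6e227d's history (behind): {5953a85, 5c068d4, 75a33ec, 89ff249, aad7537, c6e227d} — 6.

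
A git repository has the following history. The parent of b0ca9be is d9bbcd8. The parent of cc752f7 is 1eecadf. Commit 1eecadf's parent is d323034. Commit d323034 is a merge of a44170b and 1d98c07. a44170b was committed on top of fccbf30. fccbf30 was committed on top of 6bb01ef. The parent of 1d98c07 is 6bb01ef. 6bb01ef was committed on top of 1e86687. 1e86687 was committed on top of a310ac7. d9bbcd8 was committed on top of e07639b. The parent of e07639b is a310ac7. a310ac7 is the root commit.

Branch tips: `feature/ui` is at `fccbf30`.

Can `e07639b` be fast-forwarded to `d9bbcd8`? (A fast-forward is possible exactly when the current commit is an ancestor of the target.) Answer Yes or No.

A fast-forward from e07639b to d9bbcd8 is possible iff e07639b is an ancestor of d9bbcd8.
Ancestors of d9bbcd8: {a310ac7, d9bbcd8, e07639b}.
e07639b is among them, so fast-forward is possible.

Yes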